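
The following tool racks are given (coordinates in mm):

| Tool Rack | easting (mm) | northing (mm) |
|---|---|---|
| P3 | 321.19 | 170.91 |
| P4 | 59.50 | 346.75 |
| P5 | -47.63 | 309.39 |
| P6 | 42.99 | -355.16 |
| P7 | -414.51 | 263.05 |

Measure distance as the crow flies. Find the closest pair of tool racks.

P4 and P5

Pairwise distances:
P3–P4: 315.28 mm
P3–P5: 393.96 mm
P3–P6: 595.10 mm
P3–P7: 741.45 mm
P4–P5: 113.46 mm
P4–P6: 702.10 mm
P4–P7: 481.34 mm
P5–P6: 670.70 mm
P5–P7: 369.79 mm
P6–P7: 769.08 mm
Closest pair: P4–P5 at 113.46 mm.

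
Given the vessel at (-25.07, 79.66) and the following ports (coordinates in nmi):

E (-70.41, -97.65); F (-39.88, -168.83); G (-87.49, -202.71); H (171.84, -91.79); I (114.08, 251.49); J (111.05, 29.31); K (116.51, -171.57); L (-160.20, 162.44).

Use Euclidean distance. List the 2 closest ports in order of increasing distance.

Distances from (-25.07, 79.66):
E: 183.02 nmi
F: 248.93 nmi
G: 289.19 nmi
H: 261.09 nmi
I: 221.11 nmi
J: 145.13 nmi
K: 288.38 nmi
L: 158.47 nmi
Sorted: J (145.13 nmi) < L (158.47 nmi) < E (183.02 nmi) < I (221.11 nmi) < …

J, L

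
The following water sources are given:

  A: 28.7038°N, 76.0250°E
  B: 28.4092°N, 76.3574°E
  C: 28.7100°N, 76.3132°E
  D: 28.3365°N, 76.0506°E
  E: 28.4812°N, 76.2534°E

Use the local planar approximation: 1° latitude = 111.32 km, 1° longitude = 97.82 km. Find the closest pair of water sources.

B and E

Pairwise distances:
B–E: √((0.0720·111.32)² + (-0.1040·97.82)²) = √(64.240866 + 103.495626) = 12.9513 km
D–E: √((0.1447·111.32)² + (0.2028·97.82)²) = √(259.467793 + 393.542118) = 25.5541 km
C–E: √((-0.2288·111.32)² + (-0.0598·97.82)²) = √(648.721715 + 34.218241) = 26.1331 km
A–C: √((0.0062·111.32)² + (0.2882·97.82)²) = √(0.476354 + 794.773302) = 28.2002 km
B–D: √((-0.0727·111.32)² + (-0.3068·97.82)²) = √(65.496066 + 900.670685) = 31.0832 km
A–E: √((-0.2226·111.32)² + (0.2284·97.82)²) = √(614.040074 + 499.168896) = 33.3648 km
B–C: √((0.3008·111.32)² + (-0.0442·97.82)²) = √(1121.248975 + 18.693897) = 33.7630 km
A–D: √((-0.3673·111.32)² + (0.0256·97.82)²) = √(1671.815133 + 6.270978) = 40.9644 km
A–B: √((-0.2946·111.32)² + (0.3324·97.82)²) = √(1075.503629 + 1057.249156) = 46.1817 km
C–D: √((-0.3735·111.32)² + (-0.2626·97.82)²) = √(1728.731747 + 659.849300) = 48.8731 km
Closest pair: B–E at 12.9513 km.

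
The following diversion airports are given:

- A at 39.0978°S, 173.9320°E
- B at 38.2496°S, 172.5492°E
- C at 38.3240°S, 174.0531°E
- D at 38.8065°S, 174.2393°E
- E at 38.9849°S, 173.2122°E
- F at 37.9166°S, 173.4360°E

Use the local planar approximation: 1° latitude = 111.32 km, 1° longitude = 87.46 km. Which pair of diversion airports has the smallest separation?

Pairwise distances:
A–B: √((0.8482·111.32)² + (-1.3828·87.46)²) = √(8915.443079 + 14626.408134) = 153.4335 km
A–C: √((0.7738·111.32)² + (0.1211·87.46)²) = √(7419.998989 + 112.177881) = 86.7881 km
A–D: √((0.2913·111.32)² + (0.3073·87.46)²) = √(1051.543794 + 722.343995) = 42.1175 km
A–E: √((0.1129·111.32)² + (-0.7198·87.46)²) = √(157.955328 + 3963.169351) = 64.1960 km
A–F: √((1.1812·111.32)² + (-0.4960·87.46)²) = √(17289.931470 + 1881.838282) = 138.4622 km
B–C: √((-0.0744·111.32)² + (1.5039·87.46)²) = √(68.594969 + 17300.428689) = 131.7916 km
B–D: √((-0.5569·111.32)² + (1.6901·87.46)²) = √(3843.269427 + 21849.613018) = 160.2900 km
B–E: √((-0.7353·111.32)² + (0.6630·87.46)²) = √(6700.011178 + 3362.373877) = 100.3114 km
B–F: √((0.3330·111.32)² + (0.8868·87.46)²) = √(1374.152279 + 6015.480384) = 85.9630 km
C–D: √((-0.4825·111.32)² + (0.1862·87.46)²) = √(2884.968202 + 265.202919) = 56.1264 km
C–E: √((-0.6609·111.32)² + (-0.8409·87.46)²) = √(5412.749132 + 5408.883793) = 104.0271 km
C–F: √((0.4074·111.32)² + (-0.6171·87.46)²) = √(2056.782861 + 2912.929936) = 70.4962 km
D–E: √((-0.1784·111.32)² + (-1.0271·87.46)²) = √(394.399264 + 8069.458724) = 91.9992 km
D–F: √((0.8899·111.32)² + (-0.8033·87.46)²) = √(9813.610318 + 4935.992373) = 121.4479 km
E–F: √((1.0683·111.32)² + (0.2238·87.46)²) = √(14142.717033 + 383.123781) = 120.5232 km
Closest pair: A–D at 42.1175 km.

A and D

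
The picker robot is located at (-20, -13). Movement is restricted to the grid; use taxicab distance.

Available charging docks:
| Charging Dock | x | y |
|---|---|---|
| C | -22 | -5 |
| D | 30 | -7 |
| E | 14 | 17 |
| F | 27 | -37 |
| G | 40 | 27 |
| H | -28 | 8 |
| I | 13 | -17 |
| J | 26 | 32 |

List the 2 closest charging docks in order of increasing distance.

Distances from (-20, -13):
C: |-2| + |8| = 2 + 8 = 10
D: |50| + |6| = 50 + 6 = 56
E: |34| + |30| = 34 + 30 = 64
F: |47| + |-24| = 47 + 24 = 71
G: |60| + |40| = 60 + 40 = 100
H: |-8| + |21| = 8 + 21 = 29
I: |33| + |-4| = 33 + 4 = 37
J: |46| + |45| = 46 + 45 = 91
Sorted: C (10) < H (29) < I (37) < D (56) < …

C, H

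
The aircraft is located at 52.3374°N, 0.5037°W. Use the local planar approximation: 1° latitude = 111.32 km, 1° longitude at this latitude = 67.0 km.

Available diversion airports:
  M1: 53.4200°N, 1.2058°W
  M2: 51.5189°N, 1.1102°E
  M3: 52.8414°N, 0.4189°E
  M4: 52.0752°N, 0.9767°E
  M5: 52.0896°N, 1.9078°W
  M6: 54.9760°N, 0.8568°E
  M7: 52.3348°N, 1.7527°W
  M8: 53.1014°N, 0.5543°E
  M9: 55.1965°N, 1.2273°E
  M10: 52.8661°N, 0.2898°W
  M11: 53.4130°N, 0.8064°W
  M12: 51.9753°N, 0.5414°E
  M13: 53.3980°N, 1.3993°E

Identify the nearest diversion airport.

M10

Distances from 52.3374°N, 0.5037°W:
M1: 129.3704 km
M2: 141.4015 km
M3: 83.4793 km
M4: 103.3923 km
M5: 98.0356 km
M6: 307.5478 km
M7: 83.6835 km
M8: 110.7162 km
M9: 338.7472 km
M10: 60.5746 km
M11: 121.4412 km
M12: 80.7951 km
M13: 173.7702 km
Minimum: M10 at 60.5746 km.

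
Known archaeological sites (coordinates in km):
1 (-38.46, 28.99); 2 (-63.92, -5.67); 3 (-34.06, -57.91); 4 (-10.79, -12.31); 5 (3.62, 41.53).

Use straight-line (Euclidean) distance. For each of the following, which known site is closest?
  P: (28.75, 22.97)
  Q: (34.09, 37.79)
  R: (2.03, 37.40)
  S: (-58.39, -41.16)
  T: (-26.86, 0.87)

P→5; Q→5; R→5; S→3; T→4

P at (28.75, 22.97):
  1: 67.48 km
  2: 96.99 km
  3: 102.40 km
  4: 52.99 km
  5: 31.24 km
  → nearest: 5 (31.24 km)
Q at (34.09, 37.79):
  1: 73.08 km
  2: 107.21 km
  3: 117.49 km
  4: 67.26 km
  5: 30.70 km
  → nearest: 5 (30.70 km)
R at (2.03, 37.40):
  1: 41.35 km
  2: 78.77 km
  3: 101.91 km
  4: 51.34 km
  5: 4.43 km
  → nearest: 5 (4.43 km)
S at (-58.39, -41.16):
  1: 72.93 km
  2: 35.92 km
  3: 29.54 km
  4: 55.66 km
  5: 103.36 km
  → nearest: 3 (29.54 km)
T at (-26.86, 0.87):
  1: 30.42 km
  2: 37.63 km
  3: 59.22 km
  4: 20.78 km
  5: 50.82 km
  → nearest: 4 (20.78 km)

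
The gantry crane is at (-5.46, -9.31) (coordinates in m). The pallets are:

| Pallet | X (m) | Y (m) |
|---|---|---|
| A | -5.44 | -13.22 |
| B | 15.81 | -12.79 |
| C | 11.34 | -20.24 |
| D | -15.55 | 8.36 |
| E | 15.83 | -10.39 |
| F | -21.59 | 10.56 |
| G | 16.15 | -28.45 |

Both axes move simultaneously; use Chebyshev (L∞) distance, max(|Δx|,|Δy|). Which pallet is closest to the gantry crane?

A

Distances from (-5.46, -9.31):
A: 3.91 m
B: 21.27 m
C: 16.80 m
D: 17.67 m
E: 21.29 m
F: 19.87 m
G: 21.61 m
Minimum: A at 3.91 m.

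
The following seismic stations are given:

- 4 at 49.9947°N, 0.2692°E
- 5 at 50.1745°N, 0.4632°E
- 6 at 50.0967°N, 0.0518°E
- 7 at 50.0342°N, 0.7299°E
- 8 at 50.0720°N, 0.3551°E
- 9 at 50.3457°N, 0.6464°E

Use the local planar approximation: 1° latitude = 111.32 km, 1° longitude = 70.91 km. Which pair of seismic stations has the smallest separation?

4 and 8

Pairwise distances:
4–8: √((0.0773·111.32)² + (0.0859·70.91)²) = √(74.046645 + 37.102340) = 10.5427 km
5–8: √((-0.1025·111.32)² + (-0.1081·70.91)²) = √(130.194946 + 58.757913) = 13.7460 km
4–6: √((0.1020·111.32)² + (-0.2174·70.91)²) = √(128.927850 + 237.647938) = 19.1462 km
6–8: √((-0.0247·111.32)² + (0.3033·70.91)²) = √(7.560322 + 462.551178) = 21.6821 km
5–9: √((0.1712·111.32)² + (0.1832·70.91)²) = √(363.206754 + 168.758598) = 23.0644 km
4–5: √((0.1798·111.32)² + (0.1940·70.91)²) = √(400.613675 + 189.242393) = 24.2870 km
5–7: √((-0.1403·111.32)² + (0.2667·70.91)²) = √(243.928046 + 357.652283) = 24.5271 km
7–8: √((0.0378·111.32)² + (-0.3748·70.91)²) = √(17.706389 + 706.340543) = 26.9081 km
5–6: √((-0.0778·111.32)² + (-0.4114·70.91)²) = √(75.007655 + 851.027405) = 30.4308 km
4–7: √((0.0395·111.32)² + (0.4607·70.91)²) = √(19.334840 + 1067.213709) = 32.9628 km
7–9: √((0.3115·111.32)² + (-0.0835·70.91)²) = √(1202.437459 + 35.058063) = 35.1781 km
8–9: √((0.2737·111.32)² + (0.2913·70.91)²) = √(928.316330 + 426.673765) = 36.8102 km
4–9: √((0.3510·111.32)² + (0.3772·70.91)²) = √(1526.724336 + 715.415490) = 47.3512 km
6–7: √((-0.0625·111.32)² + (0.6781·70.91)²) = √(48.406806 + 2312.077884) = 48.5848 km
6–9: √((0.2490·111.32)² + (0.5946·70.91)²) = √(768.325221 + 1777.725821) = 50.4584 km
Closest pair: 4–8 at 10.5427 km.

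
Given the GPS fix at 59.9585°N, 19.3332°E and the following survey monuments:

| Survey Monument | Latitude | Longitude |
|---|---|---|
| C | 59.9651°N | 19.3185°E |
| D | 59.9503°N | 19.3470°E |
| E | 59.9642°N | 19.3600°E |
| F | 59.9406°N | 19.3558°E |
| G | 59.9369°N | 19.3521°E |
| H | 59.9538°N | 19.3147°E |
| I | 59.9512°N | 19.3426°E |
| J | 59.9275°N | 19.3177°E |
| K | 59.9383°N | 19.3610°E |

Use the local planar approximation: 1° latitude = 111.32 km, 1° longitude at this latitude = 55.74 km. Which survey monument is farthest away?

J

Distances from 59.9585°N, 19.3332°E:
C: 1.1005 km
D: 1.1937 km
E: 1.6230 km
F: 2.3574 km
G: 2.6252 km
H: 1.1563 km
I: 0.9669 km
J: 3.5574 km
K: 2.7309 km
Maximum: J at 3.5574 km.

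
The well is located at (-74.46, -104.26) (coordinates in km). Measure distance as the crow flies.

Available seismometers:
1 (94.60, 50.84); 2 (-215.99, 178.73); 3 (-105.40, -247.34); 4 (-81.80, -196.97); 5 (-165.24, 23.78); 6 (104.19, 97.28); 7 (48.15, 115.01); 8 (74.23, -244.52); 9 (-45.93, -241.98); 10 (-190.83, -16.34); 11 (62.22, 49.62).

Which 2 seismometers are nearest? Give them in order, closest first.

4, 9

Distances from (-74.46, -104.26):
1: 229.43 km
2: 316.41 km
3: 146.39 km
4: 93.00 km
5: 156.96 km
6: 269.32 km
7: 251.22 km
8: 204.41 km
9: 140.64 km
10: 145.85 km
11: 205.82 km
Sorted: 4 (93.00 km) < 9 (140.64 km) < 10 (145.85 km) < 3 (146.39 km) < …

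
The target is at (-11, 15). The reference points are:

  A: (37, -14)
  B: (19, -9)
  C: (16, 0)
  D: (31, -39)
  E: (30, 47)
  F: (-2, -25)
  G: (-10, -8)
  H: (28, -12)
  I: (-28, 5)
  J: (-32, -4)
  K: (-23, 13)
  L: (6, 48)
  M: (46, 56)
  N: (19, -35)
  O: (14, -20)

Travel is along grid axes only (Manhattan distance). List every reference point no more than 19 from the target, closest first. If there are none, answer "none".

K

Distances from (-11, 15):
A: |48| + |-29| = 48 + 29 = 77
B: |30| + |-24| = 30 + 24 = 54
C: |27| + |-15| = 27 + 15 = 42
D: |42| + |-54| = 42 + 54 = 96
E: |41| + |32| = 41 + 32 = 73
F: |9| + |-40| = 9 + 40 = 49
G: |1| + |-23| = 1 + 23 = 24
H: |39| + |-27| = 39 + 27 = 66
I: |-17| + |-10| = 17 + 10 = 27
J: |-21| + |-19| = 21 + 19 = 40
K: |-12| + |-2| = 12 + 2 = 14
L: |17| + |33| = 17 + 33 = 50
M: |57| + |41| = 57 + 41 = 98
N: |30| + |-50| = 30 + 50 = 80
O: |25| + |-35| = 25 + 35 = 60
Threshold 19: K (14) is within range.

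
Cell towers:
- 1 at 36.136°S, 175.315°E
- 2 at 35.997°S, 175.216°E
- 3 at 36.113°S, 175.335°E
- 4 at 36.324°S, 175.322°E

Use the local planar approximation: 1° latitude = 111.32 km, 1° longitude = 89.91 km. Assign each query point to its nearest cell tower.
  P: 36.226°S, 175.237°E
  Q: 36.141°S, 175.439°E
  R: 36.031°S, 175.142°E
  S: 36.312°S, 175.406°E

P at 36.226°S, 175.237°E:
  1: 12.229 km
  2: 25.562 km
  3: 15.358 km
  4: 13.320 km
  → nearest: 1 (12.229 km)
Q at 36.141°S, 175.439°E:
  1: 11.163 km
  2: 25.670 km
  3: 9.856 km
  4: 22.927 km
  → nearest: 3 (9.856 km)
R at 36.031°S, 175.142°E:
  1: 19.457 km
  2: 7.655 km
  3: 19.607 km
  4: 36.411 km
  → nearest: 2 (7.655 km)
S at 36.312°S, 175.406°E:
  1: 21.232 km
  2: 39.006 km
  3: 23.054 km
  4: 7.670 km
  → nearest: 4 (7.670 km)

P→1; Q→3; R→2; S→4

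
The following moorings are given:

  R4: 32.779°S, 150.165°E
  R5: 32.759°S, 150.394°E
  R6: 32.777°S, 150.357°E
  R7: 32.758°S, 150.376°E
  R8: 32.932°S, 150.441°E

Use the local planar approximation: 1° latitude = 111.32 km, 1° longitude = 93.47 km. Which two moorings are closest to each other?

R5 and R7

Pairwise distances:
R4–R5: 21.520 km
R4–R6: 17.948 km
R4–R7: 19.860 km
R4–R8: 30.913 km
R5–R6: 3.997 km
R5–R7: 1.686 km
R5–R8: 19.753 km
R6–R7: 2.762 km
R6–R8: 18.957 km
R7–R8: 20.300 km
Closest pair: R5–R7 at 1.686 km.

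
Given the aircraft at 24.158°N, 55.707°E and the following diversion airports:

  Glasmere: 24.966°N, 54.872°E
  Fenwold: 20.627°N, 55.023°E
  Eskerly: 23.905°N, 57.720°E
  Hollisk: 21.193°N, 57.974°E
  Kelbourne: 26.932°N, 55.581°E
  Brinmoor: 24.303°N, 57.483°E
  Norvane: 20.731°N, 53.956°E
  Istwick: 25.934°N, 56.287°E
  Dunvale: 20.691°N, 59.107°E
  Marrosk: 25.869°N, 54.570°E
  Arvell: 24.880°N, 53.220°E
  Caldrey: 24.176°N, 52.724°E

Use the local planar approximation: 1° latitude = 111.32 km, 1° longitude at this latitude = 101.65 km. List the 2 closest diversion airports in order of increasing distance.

Distances from 24.158°N, 55.707°E:
Glasmere: 123.671 km
Fenwold: 399.173 km
Eskerly: 206.551 km
Hollisk: 402.548 km
Kelbourne: 309.067 km
Brinmoor: 181.251 km
Norvane: 420.972 km
Istwick: 206.308 km
Dunvale: 518.074 km
Marrosk: 222.792 km
Arvell: 265.272 km
Caldrey: 303.229 km
Sorted: Glasmere (123.671 km) < Brinmoor (181.251 km) < Istwick (206.308 km) < Eskerly (206.551 km) < …

Glasmere, Brinmoor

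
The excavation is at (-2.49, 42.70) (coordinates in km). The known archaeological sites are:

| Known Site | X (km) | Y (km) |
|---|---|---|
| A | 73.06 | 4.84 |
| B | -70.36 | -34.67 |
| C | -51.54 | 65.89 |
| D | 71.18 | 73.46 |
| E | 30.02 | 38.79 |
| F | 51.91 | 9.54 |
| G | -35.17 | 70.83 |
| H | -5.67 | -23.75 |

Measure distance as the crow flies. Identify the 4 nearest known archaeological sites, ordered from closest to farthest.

Distances from (-2.49, 42.70):
A: 84.51 km
B: 102.92 km
C: 54.26 km
D: 79.83 km
E: 32.74 km
F: 63.71 km
G: 43.12 km
H: 66.53 km
Sorted: E (32.74 km) < G (43.12 km) < C (54.26 km) < F (63.71 km) < H (66.53 km) < D (79.83 km) < …

E, G, C, F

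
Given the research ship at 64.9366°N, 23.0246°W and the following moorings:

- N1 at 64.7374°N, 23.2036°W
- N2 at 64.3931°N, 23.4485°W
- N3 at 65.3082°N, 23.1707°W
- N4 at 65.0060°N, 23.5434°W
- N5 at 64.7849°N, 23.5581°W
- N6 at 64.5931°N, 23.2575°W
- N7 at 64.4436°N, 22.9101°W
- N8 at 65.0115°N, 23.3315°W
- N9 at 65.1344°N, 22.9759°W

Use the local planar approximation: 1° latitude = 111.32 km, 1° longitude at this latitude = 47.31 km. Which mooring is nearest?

Distances from 64.9366°N, 23.0246°W:
N1: 23.7370 km
N2: 63.7396 km
N3: 41.9400 km
N4: 25.7316 km
N5: 30.3683 km
N6: 39.7943 km
N7: 55.1475 km
N8: 16.7432 km
N9: 22.1393 km
Minimum: N8 at 16.7432 km.

N8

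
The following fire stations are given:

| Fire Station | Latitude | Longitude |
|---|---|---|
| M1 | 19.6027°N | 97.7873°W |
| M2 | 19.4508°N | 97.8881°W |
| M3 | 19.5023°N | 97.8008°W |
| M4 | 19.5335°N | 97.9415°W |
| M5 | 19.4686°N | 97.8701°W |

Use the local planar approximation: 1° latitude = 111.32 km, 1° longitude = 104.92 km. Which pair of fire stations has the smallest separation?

Pairwise distances:
M1–M2: 19.9445 km
M1–M3: 11.2659 km
M1–M4: 17.9190 km
M1–M5: 17.2718 km
M2–M3: 10.8057 km
M2–M4: 10.7770 km
M2–M5: 2.7373 km
M3–M4: 15.1653 km
M3–M5: 8.1817 km
M4–M5: 10.4075 km
Closest pair: M2–M5 at 2.7373 km.

M2 and M5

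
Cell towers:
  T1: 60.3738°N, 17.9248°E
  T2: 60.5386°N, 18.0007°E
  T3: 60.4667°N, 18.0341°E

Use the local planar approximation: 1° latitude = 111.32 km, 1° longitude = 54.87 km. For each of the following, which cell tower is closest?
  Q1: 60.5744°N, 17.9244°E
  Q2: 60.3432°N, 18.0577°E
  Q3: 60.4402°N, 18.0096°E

Q1→T2; Q2→T1; Q3→T3

Q1 at 60.5744°N, 17.9244°E:
  T1: √((-0.2006·111.32)² + (0.0004·54.87)²) = √(498.664271 + 0.000482) = 22.3308 km
  T2: √((-0.0358·111.32)² + (0.0763·54.87)²) = √(15.882265 + 17.527460) = 5.7801 km
  T3: √((-0.1077·111.32)² + (0.1097·54.87)²) = √(143.740053 + 36.231238) = 13.4153 km
  → nearest: T2 (5.7801 km)
Q2 at 60.3432°N, 18.0577°E:
  T1: √((0.0306·111.32)² + (-0.1329·54.87)²) = √(11.603506 + 53.176516) = 8.0486 km
  T2: √((0.1954·111.32)² + (-0.0570·54.87)²) = √(473.146372 + 9.781819) = 21.9756 km
  T3: √((0.1235·111.32)² + (-0.0236·54.87)²) = √(189.008054 + 1.676849) = 13.8089 km
  → nearest: T1 (8.0486 km)
Q3 at 60.4402°N, 18.0096°E:
  T1: √((-0.0664·111.32)² + (-0.0848·54.87)²) = √(54.636460 + 21.650186) = 8.7342 km
  T2: √((0.0984·111.32)² + (-0.0089·54.87)²) = √(119.987662 + 0.238479) = 10.9648 km
  T3: √((0.0265·111.32)² + (0.0245·54.87)²) = √(8.702382 + 1.807183) = 3.2418 km
  → nearest: T3 (3.2418 km)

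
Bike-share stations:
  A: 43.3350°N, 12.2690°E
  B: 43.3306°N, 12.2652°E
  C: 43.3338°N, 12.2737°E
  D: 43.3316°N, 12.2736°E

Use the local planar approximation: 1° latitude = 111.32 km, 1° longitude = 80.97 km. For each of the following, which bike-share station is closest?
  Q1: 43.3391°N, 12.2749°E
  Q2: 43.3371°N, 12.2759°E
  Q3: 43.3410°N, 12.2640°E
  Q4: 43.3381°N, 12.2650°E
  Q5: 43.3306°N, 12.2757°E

Q1 at 43.3391°N, 12.2749°E:
  A: 0.6607 km
  B: 1.2297 km
  C: 0.5979 km
  D: 0.8415 km
  → nearest: C (0.5979 km)
Q2 at 43.3371°N, 12.2759°E:
  A: 0.6056 km
  B: 1.1288 km
  C: 0.4083 km
  D: 0.6400 km
  → nearest: C (0.4083 km)
Q3 at 43.3410°N, 12.2640°E:
  A: 0.7810 km
  B: 1.1618 km
  C: 1.1222 km
  D: 1.3035 km
  → nearest: A (0.7810 km)
Q4 at 43.3381°N, 12.2650°E:
  A: 0.4733 km
  B: 0.8351 km
  C: 0.8517 km
  D: 1.0042 km
  → nearest: A (0.4733 km)
Q5 at 43.3306°N, 12.2757°E:
  A: 0.7309 km
  B: 0.8502 km
  C: 0.3913 km
  D: 0.2032 km
  → nearest: D (0.2032 km)

Q1→C; Q2→C; Q3→A; Q4→A; Q5→D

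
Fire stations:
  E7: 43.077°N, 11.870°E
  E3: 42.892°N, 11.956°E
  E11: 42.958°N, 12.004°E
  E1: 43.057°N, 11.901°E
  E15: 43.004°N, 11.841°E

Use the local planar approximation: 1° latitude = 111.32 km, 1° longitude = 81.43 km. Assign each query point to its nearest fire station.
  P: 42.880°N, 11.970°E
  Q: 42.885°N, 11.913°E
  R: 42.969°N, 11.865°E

P→E3; Q→E3; R→E15

P at 42.880°N, 11.970°E:
  E7: √((0.197·111.32)² + (-0.100·81.43)²) = √(480.92665 + 66.30845) = 23.393 km
  E3: √((0.012·111.32)² + (-0.014·81.43)²) = √(1.78447 + 1.29965) = 1.756 km
  E11: √((0.078·111.32)² + (0.034·81.43)²) = √(75.39379 + 7.66526) = 9.114 km
  E1: √((0.177·111.32)² + (-0.069·81.43)²) = √(388.23343 + 31.56945) = 20.489 km
  E15: √((0.124·111.32)² + (-0.129·81.43)²) = √(190.54158 + 110.34389) = 17.346 km
  → nearest: E3 (1.756 km)
Q at 42.885°N, 11.913°E:
  E7: √((0.192·111.32)² + (-0.043·81.43)²) = √(456.82394 + 12.26043) = 21.658 km
  E3: √((0.007·111.32)² + (0.043·81.43)²) = √(0.60721 + 12.26043) = 3.587 km
  E11: √((0.073·111.32)² + (0.091·81.43)²) = √(66.03773 + 54.91003) = 10.998 km
  E1: √((0.172·111.32)² + (-0.012·81.43)²) = √(366.60914 + 0.95484) = 19.172 km
  E15: √((0.119·111.32)² + (-0.072·81.43)²) = √(175.48513 + 34.37430) = 14.487 km
  → nearest: E3 (3.587 km)
R at 42.969°N, 11.865°E:
  E7: √((0.108·111.32)² + (0.005·81.43)²) = √(144.54195 + 0.16577) = 12.029 km
  E3: √((-0.077·111.32)² + (0.091·81.43)²) = √(73.47301 + 54.91003) = 11.331 km
  E11: √((-0.011·111.32)² + (0.139·81.43)²) = √(1.49945 + 128.11455) = 11.385 km
  E1: √((0.088·111.32)² + (0.036·81.43)²) = √(95.96475 + 8.59357) = 10.225 km
  E15: √((0.035·111.32)² + (-0.024·81.43)²) = √(15.18037 + 3.81937) = 4.359 km
  → nearest: E15 (4.359 km)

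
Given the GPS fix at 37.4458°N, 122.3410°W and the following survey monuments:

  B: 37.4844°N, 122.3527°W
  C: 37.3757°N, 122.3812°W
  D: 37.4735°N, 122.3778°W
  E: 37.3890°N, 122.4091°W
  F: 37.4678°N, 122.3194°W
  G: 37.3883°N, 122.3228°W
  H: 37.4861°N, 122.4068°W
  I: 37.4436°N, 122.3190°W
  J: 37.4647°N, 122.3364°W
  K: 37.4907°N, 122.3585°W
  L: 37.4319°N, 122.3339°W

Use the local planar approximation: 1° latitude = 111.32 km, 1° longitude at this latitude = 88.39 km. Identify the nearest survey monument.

L

Distances from 37.4458°N, 122.3410°W:
B: √((0.0386·111.32)² + (-0.0117·88.39)²) = √(18.463796 + 1.069493) = 4.4196 km
C: √((-0.0701·111.32)² + (-0.0402·88.39)²) = √(60.895112 + 12.625785) = 8.5744 km
D: √((0.0277·111.32)² + (-0.0368·88.39)²) = √(9.508367 + 10.580396) = 4.4820 km
E: √((-0.0568·111.32)² + (-0.0681·88.39)²) = √(39.980025 + 36.232683) = 8.7300 km
F: √((0.0220·111.32)² + (0.0216·88.39)²) = √(5.997797 + 3.645136) = 3.1053 km
G: √((-0.0575·111.32)² + (0.0182·88.39)²) = √(40.971521 + 2.587909) = 6.6000 km
H: √((0.0403·111.32)² + (-0.0658·88.39)²) = √(20.125955 + 33.826577) = 7.3452 km
I: √((-0.0022·111.32)² + (0.0220·88.39)²) = √(0.059978 + 3.781391) = 1.9599 km
J: √((0.0189·111.32)² + (0.0046·88.39)²) = √(4.426597 + 0.165319) = 2.1429 km
K: √((0.0449·111.32)² + (-0.0175·88.39)²) = √(24.982683 + 2.392668) = 5.2321 km
L: √((-0.0139·111.32)² + (0.0071·88.39)²) = √(2.394286 + 0.393843) = 1.6698 km
Minimum: L at 1.6698 km.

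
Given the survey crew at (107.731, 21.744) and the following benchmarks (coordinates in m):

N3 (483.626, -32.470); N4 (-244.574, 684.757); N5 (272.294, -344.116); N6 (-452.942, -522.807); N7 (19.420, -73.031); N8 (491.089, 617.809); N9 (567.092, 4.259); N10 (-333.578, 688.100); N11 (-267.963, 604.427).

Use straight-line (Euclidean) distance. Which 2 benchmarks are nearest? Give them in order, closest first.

N7, N3

Distances from (107.731, 21.744):
N3: √((375.895)² + (-54.214)²) = √(141297.05102 + 2939.15780) = 379.784 m
N4: √((-352.305)² + (663.013)²) = √(124118.81303 + 439586.23817) = 750.803 m
N5: √((164.563)² + (-365.860)²) = √(27080.98097 + 133853.53960) = 401.166 m
N6: √((-560.673)² + (-544.551)²) = √(314354.21293 + 296535.79160) = 781.595 m
N7: √((-88.311)² + (-94.775)²) = √(7798.83272 + 8982.30063) = 129.542 m
N8: √((383.358)² + (596.065)²) = √(146963.35616 + 355293.48422) = 708.701 m
N9: √((459.361)² + (-17.485)²) = √(211012.52832 + 305.72522) = 459.694 m
N10: √((-441.309)² + (666.356)²) = √(194753.63348 + 444030.31874) = 799.240 m
N11: √((-375.694)² + (582.683)²) = √(141145.98164 + 339519.47849) = 693.300 m
Sorted: N7 (129.542 m) < N3 (379.784 m) < N5 (401.166 m) < N9 (459.694 m) < …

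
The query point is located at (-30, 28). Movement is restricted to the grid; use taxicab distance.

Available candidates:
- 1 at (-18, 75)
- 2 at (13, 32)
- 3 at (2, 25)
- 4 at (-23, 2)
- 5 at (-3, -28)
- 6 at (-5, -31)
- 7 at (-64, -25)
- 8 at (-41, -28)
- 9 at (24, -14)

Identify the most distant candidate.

9

Distances from (-30, 28):
1: 59
2: 47
3: 35
4: 33
5: 83
6: 84
7: 87
8: 67
9: 96
Maximum: 9 at 96.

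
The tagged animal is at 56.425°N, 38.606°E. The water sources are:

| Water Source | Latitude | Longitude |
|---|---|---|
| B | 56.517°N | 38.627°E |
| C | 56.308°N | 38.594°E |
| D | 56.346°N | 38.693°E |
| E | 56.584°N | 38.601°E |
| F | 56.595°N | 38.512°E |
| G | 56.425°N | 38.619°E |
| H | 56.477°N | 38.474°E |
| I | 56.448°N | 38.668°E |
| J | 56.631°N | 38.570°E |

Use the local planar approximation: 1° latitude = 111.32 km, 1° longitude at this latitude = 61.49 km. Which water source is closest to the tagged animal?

G

Distances from 56.425°N, 38.606°E:
B: 10.323 km
C: 13.045 km
D: 10.294 km
E: 17.703 km
F: 19.787 km
G: 0.799 km
H: 9.969 km
I: 4.592 km
J: 23.039 km
Minimum: G at 0.799 km.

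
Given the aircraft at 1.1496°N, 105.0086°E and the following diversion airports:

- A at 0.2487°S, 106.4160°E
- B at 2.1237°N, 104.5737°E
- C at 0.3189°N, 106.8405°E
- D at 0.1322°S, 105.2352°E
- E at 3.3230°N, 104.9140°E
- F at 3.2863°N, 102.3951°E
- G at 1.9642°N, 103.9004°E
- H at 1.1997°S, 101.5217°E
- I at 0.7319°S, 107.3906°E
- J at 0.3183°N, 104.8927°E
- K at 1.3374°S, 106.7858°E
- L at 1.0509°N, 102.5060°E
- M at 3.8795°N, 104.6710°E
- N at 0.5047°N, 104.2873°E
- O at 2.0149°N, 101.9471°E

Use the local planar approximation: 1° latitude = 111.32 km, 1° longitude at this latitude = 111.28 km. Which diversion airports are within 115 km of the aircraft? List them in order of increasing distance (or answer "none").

Distances from 1.1496°N, 105.0086°E:
A: 220.8123 km
B: 118.7463 km
C: 223.8476 km
D: 144.9009 km
E: 242.1718 km
F: 375.7105 km
G: 153.0720 km
H: 467.9274 km
I: 337.8317 km
J: 93.4347 km
K: 340.2340 km
L: 278.7060 km
M: 306.2058 km
N: 107.6871 km
O: 354.0395 km
Threshold 115 km: J (93.4347 km), N (107.6871 km) are within range.

J, N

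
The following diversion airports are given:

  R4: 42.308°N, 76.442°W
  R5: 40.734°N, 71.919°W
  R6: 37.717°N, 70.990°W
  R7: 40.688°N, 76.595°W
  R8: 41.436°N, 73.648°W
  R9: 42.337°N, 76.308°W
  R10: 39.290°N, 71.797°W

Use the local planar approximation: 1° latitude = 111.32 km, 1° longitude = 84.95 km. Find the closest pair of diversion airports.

Pairwise distances:
R4–R5: √((-1.574·111.32)² + (4.523·84.95)²) = √(30701.23538 + 147631.80917) = 422.295 km
R4–R6: √((-4.591·111.32)² + (5.452·84.95)²) = √(261192.66756 + 214505.51413) = 689.709 km
R4–R7: √((-1.620·111.32)² + (-0.153·84.95)²) = √(32521.93851 + 168.93111) = 180.806 km
R4–R8: √((-0.872·111.32)² + (2.794·84.95)²) = √(9422.78681 + 56335.16491) = 256.433 km
R4–R9: √((0.029·111.32)² + (0.134·84.95)²) = √(10.42179 + 129.57952) = 11.832 km
R4–R10: √((-3.018·111.32)² + (4.645·84.95)²) = √(112871.64803 + 155703.43835) = 518.242 km
R5–R6: √((-3.017·111.32)² + (0.929·84.95)²) = √(112796.86145 + 6228.13753) = 345.000 km
R5–R7: √((-0.046·111.32)² + (-4.676·84.95)²) = √(26.22177 + 157788.65397) = 397.259 km
R5–R8: √((0.702·111.32)² + (-1.729·84.95)²) = √(6106.89734 + 21573.30845) = 166.374 km
R5–R9: √((1.603·111.32)² + (-4.389·84.95)²) = √(31842.96064 + 139013.80415) = 413.348 km
R5–R10: √((-1.444·111.32)² + (0.122·84.95)²) = √(25839.30224 + 107.41042) = 161.080 km
R6–R7: √((2.971·111.32)² + (-5.605·84.95)²) = √(109383.47061 + 226713.82295) = 579.739 km
R6–R8: √((3.719·111.32)² + (-2.658·84.95)²) = √(171395.23824 + 50984.33037) = 471.571 km
R6–R9: √((4.620·111.32)² + (-5.318·84.95)²) = √(264502.84424 + 204090.80205) = 684.539 km
R6–R10: √((1.573·111.32)² + (-0.807·84.95)²) = √(30662.23731 + 4699.74004) = 188.048 km
R7–R8: √((0.748·111.32)² + (2.947·84.95)²) = √(6933.45324 + 62673.94586) = 263.832 km
R7–R9: √((1.649·111.32)² + (0.287·84.95)²) = √(33696.72601 + 594.41609) = 185.179 km
R7–R10: √((-1.398·111.32)² + (4.798·84.95)²) = √(24219.25268 + 166129.68962) = 436.290 km
R8–R9: √((0.901·111.32)² + (-2.660·84.95)²) = √(10059.95359 + 51061.08509) = 247.227 km
R8–R10: √((-2.146·111.32)² + (1.851·84.95)²) = √(57069.73167 + 24725.18808) = 285.998 km
R9–R10: √((-3.047·111.32)² + (4.511·84.95)²) = √(115051.24000 + 146849.48257) = 511.762 km
Closest pair: R4–R9 at 11.832 km.

R4 and R9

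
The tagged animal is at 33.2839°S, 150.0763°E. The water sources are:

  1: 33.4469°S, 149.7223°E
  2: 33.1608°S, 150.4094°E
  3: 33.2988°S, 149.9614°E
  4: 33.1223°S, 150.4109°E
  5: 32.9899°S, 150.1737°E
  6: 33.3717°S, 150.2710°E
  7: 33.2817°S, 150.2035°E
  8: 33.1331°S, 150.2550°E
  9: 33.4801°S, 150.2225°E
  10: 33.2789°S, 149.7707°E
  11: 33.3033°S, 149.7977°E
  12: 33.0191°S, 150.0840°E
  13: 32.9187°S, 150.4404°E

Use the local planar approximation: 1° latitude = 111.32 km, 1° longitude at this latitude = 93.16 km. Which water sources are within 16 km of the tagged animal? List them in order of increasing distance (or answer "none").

3, 7

Distances from 33.2839°S, 150.0763°E:
1: √((-0.1630·111.32)² + (-0.3540·93.16)²) = √(329.246831 + 1087.590696) = 37.6409 km
2: √((0.1231·111.32)² + (0.3331·93.16)²) = √(187.785693 + 962.959950) = 33.9226 km
3: √((-0.0149·111.32)² + (-0.1149·93.16)²) = √(2.751180 + 114.577414) = 10.8318 km
4: √((0.1616·111.32)² + (0.3346·93.16)²) = √(323.615346 + 971.652188) = 35.9898 km
5: √((0.2940·111.32)² + (0.0974·93.16)²) = √(1071.127220 + 82.333556) = 33.9626 km
6: √((-0.0878·111.32)² + (0.1947·93.16)²) = √(95.529043 + 328.996186) = 20.6040 km
7: √((0.0022·111.32)² + (0.1272·93.16)²) = √(0.059978 + 140.421362) = 11.8525 km
8: √((0.1508·111.32)² + (0.1787·93.16)²) = √(281.805249 + 277.145649) = 23.6421 km
9: √((-0.1962·111.32)² + (0.1462·93.16)²) = √(477.028582 + 185.504182) = 25.7397 km
10: √((0.0050·111.32)² + (-0.3056·93.16)²) = √(0.309804 + 810.523590) = 28.4751 km
11: √((-0.0194·111.32)² + (-0.2786·93.16)²) = √(4.663907 + 673.629634) = 26.0441 km
12: √((0.2648·111.32)² + (0.0077·93.16)²) = √(868.925129 + 0.514565) = 29.4863 km
13: √((0.3652·111.32)² + (0.3641·93.16)²) = √(1652.752920 + 1150.536279) = 52.9461 km
Threshold 16 km: 3 (10.8318 km), 7 (11.8525 km) are within range.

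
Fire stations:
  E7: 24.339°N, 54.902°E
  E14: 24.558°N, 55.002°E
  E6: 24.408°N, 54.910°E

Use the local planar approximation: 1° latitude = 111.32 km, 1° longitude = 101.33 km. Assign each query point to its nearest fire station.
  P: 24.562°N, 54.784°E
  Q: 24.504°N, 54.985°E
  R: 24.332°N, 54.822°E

P→E6; Q→E14; R→E7

P at 24.562°N, 54.784°E:
  E7: 27.554 km
  E14: 22.094 km
  E6: 21.375 km
  → nearest: E6 (21.375 km)
Q at 24.504°N, 54.985°E:
  E7: 20.202 km
  E14: 6.253 km
  E6: 13.113 km
  → nearest: E14 (6.253 km)
R at 24.332°N, 54.822°E:
  E7: 8.144 km
  E14: 31.074 km
  E6: 12.292 km
  → nearest: E7 (8.144 km)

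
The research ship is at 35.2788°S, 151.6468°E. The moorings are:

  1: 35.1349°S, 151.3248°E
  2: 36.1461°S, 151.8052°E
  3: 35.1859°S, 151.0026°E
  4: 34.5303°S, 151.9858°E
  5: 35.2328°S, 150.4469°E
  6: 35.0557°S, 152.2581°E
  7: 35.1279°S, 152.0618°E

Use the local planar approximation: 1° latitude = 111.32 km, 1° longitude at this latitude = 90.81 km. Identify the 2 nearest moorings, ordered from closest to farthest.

Distances from 35.2788°S, 151.6468°E:
1: √((0.1439·111.32)² + (-0.3220·90.81)²) = √(256.606695 + 855.025554) = 33.3411 km
2: √((-0.8673·111.32)² + (0.1584·90.81)²) = √(9321.484636 + 206.908202) = 97.6135 km
3: √((0.0929·111.32)² + (-0.6442·90.81)²) = √(106.949270 + 3422.226834) = 59.4069 km
4: √((0.7485·111.32)² + (0.3390·90.81)²) = √(6942.725662 + 947.690981) = 88.8280 km
5: √((0.0460·111.32)² + (-1.1999·90.81)²) = √(26.221773 + 11872.917717) = 109.0832 km
6: √((0.2231·111.32)² + (0.6113·90.81)²) = √(616.801663 + 3081.599131) = 60.8145 km
7: √((0.1509·111.32)² + (0.4150·90.81)²) = √(282.179120 + 1420.245902) = 41.2605 km
Sorted: 1 (33.3411 km) < 7 (41.2605 km) < 3 (59.4069 km) < 6 (60.8145 km) < …

1, 7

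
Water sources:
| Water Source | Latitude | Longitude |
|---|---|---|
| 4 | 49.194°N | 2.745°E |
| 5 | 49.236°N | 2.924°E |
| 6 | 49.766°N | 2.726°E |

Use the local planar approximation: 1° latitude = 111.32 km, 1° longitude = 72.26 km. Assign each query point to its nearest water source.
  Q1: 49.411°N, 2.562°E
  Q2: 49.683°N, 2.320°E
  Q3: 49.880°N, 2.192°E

Q1 at 49.411°N, 2.562°E:
  4: 27.539 km
  5: 32.615 km
  6: 41.257 km
  → nearest: 4 (27.539 km)
Q2 at 49.683°N, 2.320°E:
  4: 62.501 km
  5: 66.189 km
  6: 30.758 km
  → nearest: 6 (30.758 km)
Q3 at 49.880°N, 2.192°E:
  4: 86.189 km
  5: 89.091 km
  6: 40.620 km
  → nearest: 6 (40.620 km)

Q1→4; Q2→6; Q3→6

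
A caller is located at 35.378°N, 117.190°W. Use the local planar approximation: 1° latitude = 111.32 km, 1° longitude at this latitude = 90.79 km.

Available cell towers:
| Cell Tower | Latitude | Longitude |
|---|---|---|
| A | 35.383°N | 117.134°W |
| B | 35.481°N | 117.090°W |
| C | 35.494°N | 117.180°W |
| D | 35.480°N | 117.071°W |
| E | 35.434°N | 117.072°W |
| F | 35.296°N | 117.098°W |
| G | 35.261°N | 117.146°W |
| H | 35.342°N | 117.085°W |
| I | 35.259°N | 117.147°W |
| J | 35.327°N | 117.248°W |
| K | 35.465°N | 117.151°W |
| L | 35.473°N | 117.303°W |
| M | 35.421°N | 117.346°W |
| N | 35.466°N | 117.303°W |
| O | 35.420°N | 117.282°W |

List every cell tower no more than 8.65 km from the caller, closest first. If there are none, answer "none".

Distances from 35.378°N, 117.190°W:
A: 5.115 km
B: 14.625 km
C: 12.945 km
D: 15.673 km
E: 12.395 km
F: 12.373 km
G: 13.623 km
H: 10.341 km
I: 13.810 km
J: 7.743 km
K: 10.312 km
L: 14.734 km
M: 14.950 km
N: 14.185 km
O: 9.572 km
Threshold 8.65 km: A (5.115 km), J (7.743 km) are within range.

A, J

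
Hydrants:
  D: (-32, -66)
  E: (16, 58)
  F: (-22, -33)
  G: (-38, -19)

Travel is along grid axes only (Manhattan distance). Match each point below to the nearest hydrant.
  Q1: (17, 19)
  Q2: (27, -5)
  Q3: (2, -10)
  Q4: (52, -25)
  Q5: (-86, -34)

Q1→E; Q2→E; Q3→F; Q4→F; Q5→G

Q1 at (17, 19):
  D: |-49| + |-85| = 49 + 85 = 134
  E: |-1| + |39| = 1 + 39 = 40
  F: |-39| + |-52| = 39 + 52 = 91
  G: |-55| + |-38| = 55 + 38 = 93
  → nearest: E (40)
Q2 at (27, -5):
  D: |-59| + |-61| = 59 + 61 = 120
  E: |-11| + |63| = 11 + 63 = 74
  F: |-49| + |-28| = 49 + 28 = 77
  G: |-65| + |-14| = 65 + 14 = 79
  → nearest: E (74)
Q3 at (2, -10):
  D: |-34| + |-56| = 34 + 56 = 90
  E: |14| + |68| = 14 + 68 = 82
  F: |-24| + |-23| = 24 + 23 = 47
  G: |-40| + |-9| = 40 + 9 = 49
  → nearest: F (47)
Q4 at (52, -25):
  D: |-84| + |-41| = 84 + 41 = 125
  E: |-36| + |83| = 36 + 83 = 119
  F: |-74| + |-8| = 74 + 8 = 82
  G: |-90| + |6| = 90 + 6 = 96
  → nearest: F (82)
Q5 at (-86, -34):
  D: |54| + |-32| = 54 + 32 = 86
  E: |102| + |92| = 102 + 92 = 194
  F: |64| + |1| = 64 + 1 = 65
  G: |48| + |15| = 48 + 15 = 63
  → nearest: G (63)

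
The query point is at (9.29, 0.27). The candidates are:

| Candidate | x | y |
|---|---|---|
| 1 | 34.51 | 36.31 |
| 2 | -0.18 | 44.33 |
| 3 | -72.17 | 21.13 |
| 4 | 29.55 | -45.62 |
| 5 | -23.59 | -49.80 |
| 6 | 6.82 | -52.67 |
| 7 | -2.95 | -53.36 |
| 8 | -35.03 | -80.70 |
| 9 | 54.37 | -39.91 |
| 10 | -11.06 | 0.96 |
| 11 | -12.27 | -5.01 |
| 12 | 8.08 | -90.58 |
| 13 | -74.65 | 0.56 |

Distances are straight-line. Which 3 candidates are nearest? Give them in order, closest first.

Distances from (9.29, 0.27):
1: √((25.22)² + (36.04)²) = √(636.0484 + 1298.8816) = 43.99
2: √((-9.47)² + (44.06)²) = √(89.6809 + 1941.2836) = 45.07
3: √((-81.46)² + (20.86)²) = √(6635.7316 + 435.1396) = 84.09
4: √((20.26)² + (-45.89)²) = √(410.4676 + 2105.8921) = 50.16
5: √((-32.88)² + (-50.07)²) = √(1081.0944 + 2507.0049) = 59.90
6: √((-2.47)² + (-52.94)²) = √(6.1009 + 2802.6436) = 53.00
7: √((-12.24)² + (-53.63)²) = √(149.8176 + 2876.1769) = 55.01
8: √((-44.32)² + (-80.97)²) = √(1964.2624 + 6556.1409) = 92.31
9: √((45.08)² + (-40.18)²) = √(2032.2064 + 1614.4324) = 60.39
10: √((-20.35)² + (0.69)²) = √(414.1225 + 0.4761) = 20.36
11: √((-21.56)² + (-5.28)²) = √(464.8336 + 27.8784) = 22.20
12: √((-1.21)² + (-90.85)²) = √(1.4641 + 8253.7225) = 90.86
13: √((-83.94)² + (0.29)²) = √(7045.9236 + 0.0841) = 83.94
Sorted: 10 (20.36) < 11 (22.20) < 1 (43.99) < 2 (45.07) < 4 (50.16) < …

10, 11, 1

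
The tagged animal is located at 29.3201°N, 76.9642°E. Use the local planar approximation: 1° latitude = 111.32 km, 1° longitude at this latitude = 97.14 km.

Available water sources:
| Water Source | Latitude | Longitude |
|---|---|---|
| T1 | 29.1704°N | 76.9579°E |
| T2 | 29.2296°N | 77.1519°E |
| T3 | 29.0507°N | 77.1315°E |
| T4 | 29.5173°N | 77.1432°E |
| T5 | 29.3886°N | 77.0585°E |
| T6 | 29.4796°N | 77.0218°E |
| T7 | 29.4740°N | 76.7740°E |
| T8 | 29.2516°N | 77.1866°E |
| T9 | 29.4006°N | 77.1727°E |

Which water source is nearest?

Distances from 29.3201°N, 76.9642°E:
T1: √((-0.1497·111.32)² + (-0.0063·97.14)²) = √(277.709026 + 0.374522) = 16.6758 km
T2: √((-0.0905·111.32)² + (0.1877·97.14)²) = √(101.494744 + 332.448780) = 20.8313 km
T3: √((-0.2694·111.32)² + (0.1673·97.14)²) = √(899.376588 + 264.111967) = 34.1099 km
T4: √((0.1972·111.32)² + (0.1790·97.14)²) = √(481.903651 + 302.344631) = 28.0044 km
T5: √((0.0685·111.32)² + (0.0943·97.14)²) = √(58.147030 + 83.911133) = 11.9188 km
T6: √((0.1595·111.32)² + (0.0576·97.14)²) = √(315.259201 + 31.306979) = 18.6163 km
T7: √((0.1539·111.32)² + (-0.1902·97.14)²) = √(293.510495 + 341.363611) = 25.1967 km
T8: √((-0.0685·111.32)² + (0.2224·97.14)²) = √(58.147030 + 466.730051) = 22.9102 km
T9: √((0.0805·111.32)² + (0.2085·97.14)²) = √(80.304181 + 410.211959) = 22.1476 km
Minimum: T5 at 11.9188 km.

T5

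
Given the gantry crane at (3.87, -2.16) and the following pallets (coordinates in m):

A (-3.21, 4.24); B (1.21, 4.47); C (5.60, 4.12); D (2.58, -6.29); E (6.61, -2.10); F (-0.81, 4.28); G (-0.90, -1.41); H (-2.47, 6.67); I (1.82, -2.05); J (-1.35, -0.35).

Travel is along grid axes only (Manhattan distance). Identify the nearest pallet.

I

Distances from (3.87, -2.16):
A: |-7.08| + |6.40| = 7.08 + 6.40 = 13.48 m
B: |-2.66| + |6.63| = 2.66 + 6.63 = 9.29 m
C: |1.73| + |6.28| = 1.73 + 6.28 = 8.01 m
D: |-1.29| + |-4.13| = 1.29 + 4.13 = 5.42 m
E: |2.74| + |0.06| = 2.74 + 0.06 = 2.80 m
F: |-4.68| + |6.44| = 4.68 + 6.44 = 11.12 m
G: |-4.77| + |0.75| = 4.77 + 0.75 = 5.52 m
H: |-6.34| + |8.83| = 6.34 + 8.83 = 15.17 m
I: |-2.05| + |0.11| = 2.05 + 0.11 = 2.16 m
J: |-5.22| + |1.81| = 5.22 + 1.81 = 7.03 m
Minimum: I at 2.16 m.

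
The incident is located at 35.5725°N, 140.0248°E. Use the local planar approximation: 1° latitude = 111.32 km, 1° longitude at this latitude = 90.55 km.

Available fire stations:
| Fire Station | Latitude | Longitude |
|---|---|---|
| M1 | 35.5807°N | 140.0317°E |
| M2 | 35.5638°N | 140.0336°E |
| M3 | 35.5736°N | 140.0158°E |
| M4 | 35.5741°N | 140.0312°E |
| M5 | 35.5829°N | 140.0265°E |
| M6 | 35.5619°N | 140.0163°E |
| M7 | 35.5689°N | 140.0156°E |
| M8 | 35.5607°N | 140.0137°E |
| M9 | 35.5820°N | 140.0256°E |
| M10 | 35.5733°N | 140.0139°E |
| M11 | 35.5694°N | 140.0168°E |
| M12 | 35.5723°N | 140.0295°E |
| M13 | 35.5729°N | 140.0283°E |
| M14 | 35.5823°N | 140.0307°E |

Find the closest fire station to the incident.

Distances from 35.5725°N, 140.0248°E:
M1: 1.1062 km
M2: 1.2542 km
M3: 0.8241 km
M4: 0.6063 km
M5: 1.1679 km
M6: 1.4088 km
M7: 0.9244 km
M8: 1.6540 km
M9: 1.0600 km
M10: 0.9910 km
M11: 0.8024 km
M12: 0.4262 km
M13: 0.3200 km
M14: 1.2147 km
Minimum: M13 at 0.3200 km.

M13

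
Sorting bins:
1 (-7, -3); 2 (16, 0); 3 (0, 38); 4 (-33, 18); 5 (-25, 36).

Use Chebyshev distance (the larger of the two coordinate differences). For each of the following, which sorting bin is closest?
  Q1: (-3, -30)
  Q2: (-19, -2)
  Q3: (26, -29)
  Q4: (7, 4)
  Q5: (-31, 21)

Q1 at (-3, -30):
  1: 27
  2: 30
  3: 68
  4: 48
  5: 66
  → nearest: 1 (27)
Q2 at (-19, -2):
  1: 12
  2: 35
  3: 40
  4: 20
  5: 38
  → nearest: 1 (12)
Q3 at (26, -29):
  1: 33
  2: 29
  3: 67
  4: 59
  5: 65
  → nearest: 2 (29)
Q4 at (7, 4):
  1: 14
  2: 9
  3: 34
  4: 40
  5: 32
  → nearest: 2 (9)
Q5 at (-31, 21):
  1: 24
  2: 47
  3: 31
  4: 3
  5: 15
  → nearest: 4 (3)

Q1→1; Q2→1; Q3→2; Q4→2; Q5→4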